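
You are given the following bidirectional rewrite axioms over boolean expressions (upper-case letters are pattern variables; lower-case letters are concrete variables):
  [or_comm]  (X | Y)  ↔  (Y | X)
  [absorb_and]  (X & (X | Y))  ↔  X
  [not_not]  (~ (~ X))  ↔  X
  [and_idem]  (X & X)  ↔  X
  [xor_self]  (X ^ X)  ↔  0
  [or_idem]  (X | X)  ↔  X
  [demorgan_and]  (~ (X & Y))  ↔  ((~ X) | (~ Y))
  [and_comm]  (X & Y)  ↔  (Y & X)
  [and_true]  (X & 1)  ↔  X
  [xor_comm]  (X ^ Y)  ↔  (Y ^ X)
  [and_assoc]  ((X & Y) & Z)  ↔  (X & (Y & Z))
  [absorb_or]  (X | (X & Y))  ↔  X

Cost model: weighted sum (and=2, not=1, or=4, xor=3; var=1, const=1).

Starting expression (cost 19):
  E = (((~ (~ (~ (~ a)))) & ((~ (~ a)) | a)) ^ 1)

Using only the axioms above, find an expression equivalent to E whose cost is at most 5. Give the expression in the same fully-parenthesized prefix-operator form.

(a ^ 1)   [cost 5]

(1) (~ (~ (~ a)))  =[not_not →]=  (~ a)    ⊢ (((~ (~ a)) & ((~ (~ a)) | a)) ^ 1)
(2) ((~ (~ a)) & ((~ (~ a)) | a))  =[absorb_and →]=  (~ (~ a))    ⊢ ((~ (~ a)) ^ 1)
(3) (~ (~ a))  =[not_not →]=  a    ⊢ cost 5, within 5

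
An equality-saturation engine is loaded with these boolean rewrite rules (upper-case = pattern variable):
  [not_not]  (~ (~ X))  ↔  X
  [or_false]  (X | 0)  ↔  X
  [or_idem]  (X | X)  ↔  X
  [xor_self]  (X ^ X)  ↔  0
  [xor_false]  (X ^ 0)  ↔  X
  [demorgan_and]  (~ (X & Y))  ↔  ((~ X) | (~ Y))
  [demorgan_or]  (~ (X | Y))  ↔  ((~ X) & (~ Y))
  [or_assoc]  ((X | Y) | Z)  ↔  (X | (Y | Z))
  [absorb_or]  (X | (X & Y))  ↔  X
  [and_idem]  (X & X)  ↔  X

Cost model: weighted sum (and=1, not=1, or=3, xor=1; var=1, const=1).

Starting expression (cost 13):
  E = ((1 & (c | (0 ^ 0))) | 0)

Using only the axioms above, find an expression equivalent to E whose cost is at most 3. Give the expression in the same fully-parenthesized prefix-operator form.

(1 & c)   [cost 3]

step 1: xor_false (→) rewrites (0 ^ 0) into 0, now ((1 & (c | 0)) | 0)
step 2: or_false (→) rewrites ((1 & (c | 0)) | 0) into (1 & (c | 0))
step 3: or_false (→) rewrites (c | 0) into c, reaching cost 3 (bound 3)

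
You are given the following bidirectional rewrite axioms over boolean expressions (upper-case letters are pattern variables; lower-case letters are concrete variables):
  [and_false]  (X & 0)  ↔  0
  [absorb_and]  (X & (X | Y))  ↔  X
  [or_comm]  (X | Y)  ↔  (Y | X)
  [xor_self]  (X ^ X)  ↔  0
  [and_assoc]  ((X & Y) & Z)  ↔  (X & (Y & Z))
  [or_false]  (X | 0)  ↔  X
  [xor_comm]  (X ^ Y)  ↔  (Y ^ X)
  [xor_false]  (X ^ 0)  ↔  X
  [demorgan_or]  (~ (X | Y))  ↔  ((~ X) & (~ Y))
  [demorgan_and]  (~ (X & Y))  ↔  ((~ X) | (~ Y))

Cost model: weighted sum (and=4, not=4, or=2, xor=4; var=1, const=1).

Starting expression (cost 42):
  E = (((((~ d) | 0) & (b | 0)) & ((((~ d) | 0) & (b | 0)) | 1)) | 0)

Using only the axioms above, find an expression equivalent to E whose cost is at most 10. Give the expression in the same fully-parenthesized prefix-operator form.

1. [or_false →] ((~ d) | 0)  →  (~ d);  E = (((((~ d) | 0) & (b | 0)) & (((~ d) & (b | 0)) | 1)) | 0)
2. [or_false →] ((~ d) | 0)  →  (~ d);  E = ((((~ d) & (b | 0)) & (((~ d) & (b | 0)) | 1)) | 0)
3. [or_false →] ((((~ d) & (b | 0)) & (((~ d) & (b | 0)) | 1)) | 0)  →  (((~ d) & (b | 0)) & (((~ d) & (b | 0)) | 1))
4. [absorb_and →] (((~ d) & (b | 0)) & (((~ d) & (b | 0)) | 1))  →  ((~ d) & (b | 0))
5. [or_false →] (b | 0)  →  b;  cost 10 ≤ 10, done

((~ d) & b)   [cost 10]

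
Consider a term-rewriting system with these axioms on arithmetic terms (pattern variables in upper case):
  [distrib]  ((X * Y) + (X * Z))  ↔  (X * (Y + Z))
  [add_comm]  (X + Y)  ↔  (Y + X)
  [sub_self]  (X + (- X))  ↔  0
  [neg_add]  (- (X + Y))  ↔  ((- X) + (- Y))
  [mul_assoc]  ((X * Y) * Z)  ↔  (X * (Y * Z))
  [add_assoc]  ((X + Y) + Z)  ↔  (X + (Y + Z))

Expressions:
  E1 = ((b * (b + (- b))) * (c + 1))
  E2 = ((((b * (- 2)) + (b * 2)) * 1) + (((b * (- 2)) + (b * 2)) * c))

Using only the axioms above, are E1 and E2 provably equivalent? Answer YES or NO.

(1) (b + (- b))  =[sub_self →]=  0    ⊢ ((b * 0) * (c + 1))
(2) ((b * 0) * (c + 1))  =[distrib ←]=  (((b * 0) * c) + ((b * 0) * 1))
(3) 0  =[sub_self ←]=  (2 + (- 2))    ⊢ (((b * (2 + (- 2))) * c) + ((b * 0) * 1))
(4) (((b * (2 + (- 2))) * c) + ((b * 0) * 1))  =[add_comm →]=  (((b * 0) * 1) + ((b * (2 + (- 2))) * c))
(5) 0  =[sub_self ←]=  (2 + (- 2))    ⊢ (((b * (2 + (- 2))) * 1) + ((b * (2 + (- 2))) * c))
(6) (b * (2 + (- 2)))  =[distrib ←]=  ((b * 2) + (b * (- 2)))    ⊢ ((((b * 2) + (b * (- 2))) * 1) + ((b * (2 + (- 2))) * c))
(7) (b * (2 + (- 2)))  =[distrib ←]=  ((b * 2) + (b * (- 2)))    ⊢ ((((b * 2) + (b * (- 2))) * 1) + (((b * 2) + (b * (- 2))) * c))
(8) ((b * 2) + (b * (- 2)))  =[add_comm →]=  ((b * (- 2)) + (b * 2))    ⊢ ((((b * (- 2)) + (b * 2)) * 1) + (((b * 2) + (b * (- 2))) * c))
(9) ((((b * (- 2)) + (b * 2)) * 1) + (((b * 2) + (b * (- 2))) * c))  =[add_comm →]=  ((((b * 2) + (b * (- 2))) * c) + (((b * (- 2)) + (b * 2)) * 1))
(10) ((b * (- 2)) + (b * 2))  =[add_comm →]=  ((b * 2) + (b * (- 2)))    ⊢ ((((b * 2) + (b * (- 2))) * c) + (((b * 2) + (b * (- 2))) * 1))
(11) ((b * 2) + (b * (- 2)))  =[add_comm →]=  ((b * (- 2)) + (b * 2))    ⊢ ((((b * (- 2)) + (b * 2)) * c) + (((b * 2) + (b * (- 2))) * 1))
(12) ((((b * (- 2)) + (b * 2)) * c) + (((b * 2) + (b * (- 2))) * 1))  =[add_comm →]=  ((((b * 2) + (b * (- 2))) * 1) + (((b * (- 2)) + (b * 2)) * c))
(13) ((b * 2) + (b * (- 2)))  =[add_comm →]=  ((b * (- 2)) + (b * 2))    ⊢ E2

YES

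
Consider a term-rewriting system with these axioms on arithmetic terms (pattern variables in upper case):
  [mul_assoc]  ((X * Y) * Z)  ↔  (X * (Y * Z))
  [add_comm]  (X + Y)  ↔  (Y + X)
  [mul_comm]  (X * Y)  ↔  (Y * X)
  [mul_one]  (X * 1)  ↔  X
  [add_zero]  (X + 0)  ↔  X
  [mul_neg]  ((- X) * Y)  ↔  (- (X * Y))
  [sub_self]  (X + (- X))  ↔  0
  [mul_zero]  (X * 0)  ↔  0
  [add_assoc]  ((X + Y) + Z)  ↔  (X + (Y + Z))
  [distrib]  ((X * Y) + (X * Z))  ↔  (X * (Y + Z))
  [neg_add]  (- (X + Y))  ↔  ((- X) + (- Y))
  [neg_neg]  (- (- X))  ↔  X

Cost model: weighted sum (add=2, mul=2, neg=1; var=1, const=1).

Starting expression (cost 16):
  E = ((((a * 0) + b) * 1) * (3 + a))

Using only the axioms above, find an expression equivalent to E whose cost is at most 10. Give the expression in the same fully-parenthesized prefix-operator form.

1. [mul_one →] (((a * 0) + b) * 1)  →  ((a * 0) + b);  E = (((a * 0) + b) * (3 + a))
2. [add_comm →] ((a * 0) + b)  →  (b + (a * 0));  E = ((b + (a * 0)) * (3 + a))
3. [mul_zero →] (a * 0)  →  0;  cost 10 ≤ 10, done

((b + 0) * (3 + a))   [cost 10]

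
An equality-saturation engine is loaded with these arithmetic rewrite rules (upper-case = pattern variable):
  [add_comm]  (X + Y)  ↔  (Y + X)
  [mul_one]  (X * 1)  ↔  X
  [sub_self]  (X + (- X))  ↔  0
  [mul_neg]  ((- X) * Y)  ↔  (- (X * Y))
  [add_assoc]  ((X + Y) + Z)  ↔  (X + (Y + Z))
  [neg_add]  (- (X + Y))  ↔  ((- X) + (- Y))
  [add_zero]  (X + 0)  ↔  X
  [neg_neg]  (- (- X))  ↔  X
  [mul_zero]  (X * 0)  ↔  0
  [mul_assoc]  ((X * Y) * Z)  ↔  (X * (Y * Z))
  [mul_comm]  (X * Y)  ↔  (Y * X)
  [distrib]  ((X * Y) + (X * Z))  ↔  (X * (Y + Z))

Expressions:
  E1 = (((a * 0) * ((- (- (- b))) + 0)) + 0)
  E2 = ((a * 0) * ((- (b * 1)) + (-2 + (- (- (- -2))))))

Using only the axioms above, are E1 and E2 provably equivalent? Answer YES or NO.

YES

1. [neg_neg →] (- (- b))  →  b;  E1 = (((a * 0) * ((- b) + 0)) + 0)
2. [add_zero →] ((- b) + 0)  →  (- b);  E1 = (((a * 0) * (- b)) + 0)
3. [add_zero →] (((a * 0) * (- b)) + 0)  →  ((a * 0) * (- b))
4. [add_zero ←] (- b)  →  ((- b) + 0);  E1 = ((a * 0) * ((- b) + 0))
5. [sub_self ←] 0  →  (-2 + (- -2));  E1 = ((a * 0) * ((- b) + (-2 + (- -2))))
6. [mul_one ←] b  →  (b * 1);  E1 = ((a * 0) * ((- (b * 1)) + (-2 + (- -2))))
7. [neg_neg ←] -2  →  (- (- -2));  this is E2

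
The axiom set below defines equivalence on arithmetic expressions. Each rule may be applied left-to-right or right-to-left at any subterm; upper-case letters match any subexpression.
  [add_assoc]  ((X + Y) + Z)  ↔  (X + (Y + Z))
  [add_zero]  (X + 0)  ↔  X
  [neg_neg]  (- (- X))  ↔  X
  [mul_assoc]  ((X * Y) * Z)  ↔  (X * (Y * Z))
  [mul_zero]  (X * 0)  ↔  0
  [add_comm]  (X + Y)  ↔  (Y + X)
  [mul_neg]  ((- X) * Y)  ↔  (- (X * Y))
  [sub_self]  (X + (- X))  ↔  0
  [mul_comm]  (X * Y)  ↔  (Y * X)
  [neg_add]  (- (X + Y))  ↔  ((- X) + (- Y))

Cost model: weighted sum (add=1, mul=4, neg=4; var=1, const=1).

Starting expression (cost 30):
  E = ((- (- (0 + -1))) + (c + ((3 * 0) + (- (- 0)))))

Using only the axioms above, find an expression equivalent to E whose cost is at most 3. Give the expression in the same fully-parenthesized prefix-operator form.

1. [neg_neg →] (- (- 0))  →  0;  E = ((- (- (0 + -1))) + (c + ((3 * 0) + 0)))
2. [add_comm →] (0 + -1)  →  (-1 + 0);  E = ((- (- (-1 + 0))) + (c + ((3 * 0) + 0)))
3. [add_zero →] ((3 * 0) + 0)  →  (3 * 0);  E = ((- (- (-1 + 0))) + (c + (3 * 0)))
4. [add_zero →] (-1 + 0)  →  -1;  E = ((- (- -1)) + (c + (3 * 0)))
5. [mul_zero →] (3 * 0)  →  0;  E = ((- (- -1)) + (c + 0))
6. [neg_neg →] (- (- -1))  →  -1;  E = (-1 + (c + 0))
7. [add_zero →] (c + 0)  →  c;  cost 3 ≤ 3, done

(-1 + c)   [cost 3]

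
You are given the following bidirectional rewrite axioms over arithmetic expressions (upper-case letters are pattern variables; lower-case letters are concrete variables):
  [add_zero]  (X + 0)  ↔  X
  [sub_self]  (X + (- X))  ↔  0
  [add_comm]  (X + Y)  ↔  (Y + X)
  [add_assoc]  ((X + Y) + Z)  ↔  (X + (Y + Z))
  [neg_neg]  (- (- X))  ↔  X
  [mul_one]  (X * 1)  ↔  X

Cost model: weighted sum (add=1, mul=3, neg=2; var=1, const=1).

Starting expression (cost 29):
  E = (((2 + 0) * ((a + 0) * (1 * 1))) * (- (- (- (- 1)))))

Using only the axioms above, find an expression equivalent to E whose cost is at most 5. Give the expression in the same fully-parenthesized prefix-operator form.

(1) (- (- (- (- 1))))  =[neg_neg →]=  (- (- 1))    ⊢ (((2 + 0) * ((a + 0) * (1 * 1))) * (- (- 1)))
(2) (1 * 1)  =[mul_one →]=  1    ⊢ (((2 + 0) * ((a + 0) * 1)) * (- (- 1)))
(3) (2 + 0)  =[add_zero →]=  2    ⊢ ((2 * ((a + 0) * 1)) * (- (- 1)))
(4) (- (- 1))  =[neg_neg →]=  1    ⊢ ((2 * ((a + 0) * 1)) * 1)
(5) ((2 * ((a + 0) * 1)) * 1)  =[mul_one →]=  (2 * ((a + 0) * 1))
(6) ((a + 0) * 1)  =[mul_one →]=  (a + 0)    ⊢ (2 * (a + 0))
(7) (a + 0)  =[add_zero →]=  a    ⊢ cost 5, within 5

(2 * a)   [cost 5]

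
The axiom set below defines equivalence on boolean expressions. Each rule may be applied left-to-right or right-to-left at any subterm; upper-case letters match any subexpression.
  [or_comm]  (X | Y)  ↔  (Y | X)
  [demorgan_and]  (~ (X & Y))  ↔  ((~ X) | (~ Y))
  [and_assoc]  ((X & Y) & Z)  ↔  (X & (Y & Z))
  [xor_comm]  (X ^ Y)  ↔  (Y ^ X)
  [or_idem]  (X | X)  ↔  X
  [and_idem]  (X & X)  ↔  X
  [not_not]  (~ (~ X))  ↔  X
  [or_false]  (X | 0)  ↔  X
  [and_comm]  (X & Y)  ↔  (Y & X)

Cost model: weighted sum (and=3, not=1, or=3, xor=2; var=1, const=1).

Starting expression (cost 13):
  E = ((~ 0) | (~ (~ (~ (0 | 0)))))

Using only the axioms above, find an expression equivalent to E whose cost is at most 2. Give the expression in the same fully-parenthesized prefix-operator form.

(~ 0)   [cost 2]

(1) (0 | 0)  =[or_idem →]=  0    ⊢ ((~ 0) | (~ (~ (~ 0))))
(2) (~ (~ 0))  =[not_not →]=  0    ⊢ ((~ 0) | (~ 0))
(3) ((~ 0) | (~ 0))  =[or_idem →]=  (~ 0)    ⊢ cost 2, within 2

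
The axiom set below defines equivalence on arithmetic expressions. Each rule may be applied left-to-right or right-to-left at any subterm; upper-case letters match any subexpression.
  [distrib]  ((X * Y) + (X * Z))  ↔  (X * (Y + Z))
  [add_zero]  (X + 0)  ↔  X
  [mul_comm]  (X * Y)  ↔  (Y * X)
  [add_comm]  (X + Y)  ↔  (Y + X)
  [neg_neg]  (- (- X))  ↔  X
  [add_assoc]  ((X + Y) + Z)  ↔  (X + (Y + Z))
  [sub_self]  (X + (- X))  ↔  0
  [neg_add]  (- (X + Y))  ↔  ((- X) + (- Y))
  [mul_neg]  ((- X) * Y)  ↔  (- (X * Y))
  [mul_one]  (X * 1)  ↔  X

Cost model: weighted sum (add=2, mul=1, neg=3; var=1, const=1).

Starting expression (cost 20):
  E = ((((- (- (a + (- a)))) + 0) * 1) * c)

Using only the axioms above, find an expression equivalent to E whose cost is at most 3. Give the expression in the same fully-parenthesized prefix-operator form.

1. [neg_neg →] (- (- (a + (- a))))  →  (a + (- a));  E = ((((a + (- a)) + 0) * 1) * c)
2. [sub_self →] (a + (- a))  →  0;  E = (((0 + 0) * 1) * c)
3. [mul_one →] ((0 + 0) * 1)  →  (0 + 0);  E = ((0 + 0) * c)
4. [add_zero →] (0 + 0)  →  0;  cost 3 ≤ 3, done

(0 * c)   [cost 3]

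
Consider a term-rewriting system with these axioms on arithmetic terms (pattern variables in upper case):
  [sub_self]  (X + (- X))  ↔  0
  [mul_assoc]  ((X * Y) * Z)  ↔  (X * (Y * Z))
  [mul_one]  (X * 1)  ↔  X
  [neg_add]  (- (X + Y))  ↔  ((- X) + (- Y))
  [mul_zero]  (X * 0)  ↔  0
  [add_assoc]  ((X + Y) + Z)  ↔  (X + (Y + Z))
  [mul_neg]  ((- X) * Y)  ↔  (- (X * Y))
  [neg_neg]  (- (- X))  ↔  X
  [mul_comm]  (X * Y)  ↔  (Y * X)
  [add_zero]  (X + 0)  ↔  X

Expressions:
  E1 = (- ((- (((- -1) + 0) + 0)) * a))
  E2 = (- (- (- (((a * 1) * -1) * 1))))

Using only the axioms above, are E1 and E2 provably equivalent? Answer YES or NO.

YES

(1) ((- -1) + 0)  =[add_zero →]=  (- -1)    ⊢ (- ((- ((- -1) + 0)) * a))
(2) ((- -1) + 0)  =[add_zero →]=  (- -1)    ⊢ (- ((- (- -1)) * a))
(3) (- (- -1))  =[neg_neg →]=  -1    ⊢ (- (-1 * a))
(4) (-1 * a)  =[mul_comm →]=  (a * -1)    ⊢ (- (a * -1))
(5) -1  =[mul_one ←]=  (-1 * 1)    ⊢ (- (a * (-1 * 1)))
(6) a  =[mul_one ←]=  (a * 1)    ⊢ (- ((a * 1) * (-1 * 1)))
(7) ((a * 1) * (-1 * 1))  =[mul_assoc ←]=  (((a * 1) * -1) * 1)    ⊢ (- (((a * 1) * -1) * 1))
(8) (- (((a * 1) * -1) * 1))  =[neg_neg ←]=  (- (- (- (((a * 1) * -1) * 1))))    ⊢ E2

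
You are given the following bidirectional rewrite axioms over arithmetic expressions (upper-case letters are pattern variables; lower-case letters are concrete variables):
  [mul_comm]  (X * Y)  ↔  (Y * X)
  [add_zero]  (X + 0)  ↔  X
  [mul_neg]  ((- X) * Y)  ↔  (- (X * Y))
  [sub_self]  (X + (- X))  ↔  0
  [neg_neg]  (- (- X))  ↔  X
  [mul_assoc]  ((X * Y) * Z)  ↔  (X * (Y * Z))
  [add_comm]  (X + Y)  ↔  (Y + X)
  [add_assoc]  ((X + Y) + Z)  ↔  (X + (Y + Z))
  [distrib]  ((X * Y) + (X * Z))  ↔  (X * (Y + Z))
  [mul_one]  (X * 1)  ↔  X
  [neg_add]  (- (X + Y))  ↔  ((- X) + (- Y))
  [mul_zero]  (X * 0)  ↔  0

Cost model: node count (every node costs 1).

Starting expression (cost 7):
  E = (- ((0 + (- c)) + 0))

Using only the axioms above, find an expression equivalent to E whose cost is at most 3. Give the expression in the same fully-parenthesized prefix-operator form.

(- (- c))   [cost 3]

step 1: add_comm (→) rewrites (0 + (- c)) into ((- c) + 0), now (- (((- c) + 0) + 0))
step 2: add_zero (→) rewrites ((- c) + 0) into (- c), now (- ((- c) + 0))
step 3: add_zero (→) rewrites ((- c) + 0) into (- c), reaching cost 3 (bound 3)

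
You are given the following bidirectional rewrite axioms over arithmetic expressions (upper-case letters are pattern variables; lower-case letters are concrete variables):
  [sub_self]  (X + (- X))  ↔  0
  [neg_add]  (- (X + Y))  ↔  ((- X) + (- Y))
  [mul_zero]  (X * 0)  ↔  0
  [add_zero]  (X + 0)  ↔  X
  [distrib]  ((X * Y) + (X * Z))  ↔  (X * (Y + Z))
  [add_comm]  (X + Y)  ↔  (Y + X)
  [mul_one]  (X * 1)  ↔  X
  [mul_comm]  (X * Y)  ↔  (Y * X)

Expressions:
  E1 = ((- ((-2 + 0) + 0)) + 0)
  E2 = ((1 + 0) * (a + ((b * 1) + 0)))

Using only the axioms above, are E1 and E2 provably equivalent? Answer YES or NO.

NO

Every axiom is a valid identity, so a rewrite proof would force E1 and E2 to agree under every assignment.
At a=0, b=0: E1 = 2 but E2 = 0; they differ, so no derivation exists.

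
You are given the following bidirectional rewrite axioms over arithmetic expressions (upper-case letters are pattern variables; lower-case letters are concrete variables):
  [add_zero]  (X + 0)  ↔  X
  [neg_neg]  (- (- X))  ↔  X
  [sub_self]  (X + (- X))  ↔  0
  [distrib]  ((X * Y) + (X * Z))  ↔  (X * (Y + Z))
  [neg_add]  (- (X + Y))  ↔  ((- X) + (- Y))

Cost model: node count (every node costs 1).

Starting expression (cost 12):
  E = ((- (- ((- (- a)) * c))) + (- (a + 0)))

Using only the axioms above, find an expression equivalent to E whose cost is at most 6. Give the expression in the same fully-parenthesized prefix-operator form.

((a * c) + (- a))   [cost 6]

(1) (- (- ((- (- a)) * c)))  =[neg_neg →]=  ((- (- a)) * c)    ⊢ (((- (- a)) * c) + (- (a + 0)))
(2) (- (- a))  =[neg_neg →]=  a    ⊢ ((a * c) + (- (a + 0)))
(3) (a + 0)  =[add_zero →]=  a    ⊢ cost 6, within 6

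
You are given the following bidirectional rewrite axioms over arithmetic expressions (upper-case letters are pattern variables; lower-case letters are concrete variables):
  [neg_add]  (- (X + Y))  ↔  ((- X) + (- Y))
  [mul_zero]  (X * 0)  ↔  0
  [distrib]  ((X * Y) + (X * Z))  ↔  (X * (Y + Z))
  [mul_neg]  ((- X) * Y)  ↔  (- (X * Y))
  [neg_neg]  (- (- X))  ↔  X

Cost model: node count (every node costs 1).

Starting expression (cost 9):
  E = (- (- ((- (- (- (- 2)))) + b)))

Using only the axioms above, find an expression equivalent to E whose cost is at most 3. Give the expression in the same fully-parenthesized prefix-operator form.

step 1: neg_neg (→) rewrites (- (- ((- (- (- (- 2)))) + b))) into ((- (- (- (- 2)))) + b)
step 2: neg_neg (→) rewrites (- (- 2)) into 2, now ((- (- 2)) + b)
step 3: neg_neg (→) rewrites (- (- 2)) into 2, reaching cost 3 (bound 3)

(2 + b)   [cost 3]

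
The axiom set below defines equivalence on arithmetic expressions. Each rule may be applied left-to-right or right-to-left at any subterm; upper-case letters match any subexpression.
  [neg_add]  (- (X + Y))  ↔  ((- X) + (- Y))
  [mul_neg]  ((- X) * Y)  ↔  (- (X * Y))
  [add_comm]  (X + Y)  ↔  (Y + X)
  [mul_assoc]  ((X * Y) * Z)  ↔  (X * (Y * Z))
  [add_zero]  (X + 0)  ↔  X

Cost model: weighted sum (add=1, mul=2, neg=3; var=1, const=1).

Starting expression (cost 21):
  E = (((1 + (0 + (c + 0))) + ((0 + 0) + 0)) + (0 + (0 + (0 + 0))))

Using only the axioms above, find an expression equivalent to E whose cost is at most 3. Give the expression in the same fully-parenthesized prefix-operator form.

(c + 1)   [cost 3]

1. [add_zero →] (c + 0)  →  c;  E = (((1 + (0 + c)) + ((0 + 0) + 0)) + (0 + (0 + (0 + 0))))
2. [add_zero →] (0 + 0)  →  0;  E = (((1 + (0 + c)) + (0 + 0)) + (0 + (0 + (0 + 0))))
3. [add_zero →] (0 + 0)  →  0;  E = (((1 + (0 + c)) + (0 + 0)) + (0 + (0 + 0)))
4. [add_zero →] (0 + 0)  →  0;  E = (((1 + (0 + c)) + 0) + (0 + (0 + 0)))
5. [add_zero →] (0 + 0)  →  0;  E = (((1 + (0 + c)) + 0) + (0 + 0))
6. [add_zero →] (0 + 0)  →  0;  E = (((1 + (0 + c)) + 0) + 0)
7. [add_zero →] (((1 + (0 + c)) + 0) + 0)  →  ((1 + (0 + c)) + 0)
8. [add_comm →] (0 + c)  →  (c + 0);  E = ((1 + (c + 0)) + 0)
9. [add_zero →] (c + 0)  →  c;  E = ((1 + c) + 0)
10. [add_comm →] ((1 + c) + 0)  →  (0 + (1 + c))
11. [add_comm →] (1 + c)  →  (c + 1);  E = (0 + (c + 1))
12. [add_comm →] (0 + (c + 1))  →  ((c + 1) + 0)
13. [add_zero →] ((c + 1) + 0)  →  (c + 1);  cost 3 ≤ 3, done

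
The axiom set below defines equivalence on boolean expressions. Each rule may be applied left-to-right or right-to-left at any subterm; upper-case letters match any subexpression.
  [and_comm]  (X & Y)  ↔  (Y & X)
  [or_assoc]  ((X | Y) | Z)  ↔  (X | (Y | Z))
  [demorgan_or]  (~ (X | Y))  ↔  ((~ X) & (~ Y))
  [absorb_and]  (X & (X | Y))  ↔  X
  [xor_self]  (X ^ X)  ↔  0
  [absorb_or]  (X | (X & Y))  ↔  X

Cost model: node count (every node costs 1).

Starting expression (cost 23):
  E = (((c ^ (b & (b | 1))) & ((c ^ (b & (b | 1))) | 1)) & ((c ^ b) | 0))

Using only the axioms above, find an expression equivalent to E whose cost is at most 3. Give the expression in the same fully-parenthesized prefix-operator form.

(c ^ b)   [cost 3]

(1) ((c ^ (b & (b | 1))) & ((c ^ (b & (b | 1))) | 1))  =[absorb_and →]=  (c ^ (b & (b | 1)))    ⊢ ((c ^ (b & (b | 1))) & ((c ^ b) | 0))
(2) (b & (b | 1))  =[absorb_and →]=  b    ⊢ ((c ^ b) & ((c ^ b) | 0))
(3) ((c ^ b) & ((c ^ b) | 0))  =[absorb_and →]=  (c ^ b)    ⊢ cost 3, within 3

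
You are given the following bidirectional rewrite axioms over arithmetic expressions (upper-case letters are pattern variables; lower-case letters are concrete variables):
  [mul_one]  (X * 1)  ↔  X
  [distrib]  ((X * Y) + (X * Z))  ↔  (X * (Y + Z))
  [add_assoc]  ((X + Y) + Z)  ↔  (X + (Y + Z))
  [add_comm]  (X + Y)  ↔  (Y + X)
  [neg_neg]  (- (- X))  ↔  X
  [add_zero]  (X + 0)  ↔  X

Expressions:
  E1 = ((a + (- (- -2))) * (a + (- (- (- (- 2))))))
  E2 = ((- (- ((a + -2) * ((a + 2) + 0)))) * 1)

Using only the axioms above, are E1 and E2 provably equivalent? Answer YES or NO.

1. [neg_neg →] (- (- (- 2)))  →  (- 2);  E1 = ((a + (- (- -2))) * (a + (- (- 2))))
2. [neg_neg →] (- (- -2))  →  -2;  E1 = ((a + -2) * (a + (- (- 2))))
3. [neg_neg →] (- (- 2))  →  2;  E1 = ((a + -2) * (a + 2))
4. [add_zero ←] (a + 2)  →  ((a + 2) + 0);  E1 = ((a + -2) * ((a + 2) + 0))
5. [neg_neg ←] ((a + -2) * ((a + 2) + 0))  →  (- (- ((a + -2) * ((a + 2) + 0))))
6. [mul_one ←] (- (- ((a + -2) * ((a + 2) + 0))))  →  ((- (- ((a + -2) * ((a + 2) + 0)))) * 1);  this is E2

YES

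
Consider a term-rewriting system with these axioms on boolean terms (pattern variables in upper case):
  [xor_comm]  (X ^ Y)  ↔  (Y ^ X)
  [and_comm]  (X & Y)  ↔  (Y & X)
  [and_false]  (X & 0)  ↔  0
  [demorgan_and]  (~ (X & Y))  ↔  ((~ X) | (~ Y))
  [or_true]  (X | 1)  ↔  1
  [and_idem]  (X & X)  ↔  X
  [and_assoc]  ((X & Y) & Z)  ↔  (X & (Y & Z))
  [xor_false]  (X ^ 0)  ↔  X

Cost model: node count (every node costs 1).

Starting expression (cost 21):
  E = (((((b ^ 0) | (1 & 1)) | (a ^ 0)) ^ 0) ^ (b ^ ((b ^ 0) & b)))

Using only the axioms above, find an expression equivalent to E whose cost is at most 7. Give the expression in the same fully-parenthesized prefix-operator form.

1. [xor_false →] ((((b ^ 0) | (1 & 1)) | (a ^ 0)) ^ 0)  →  (((b ^ 0) | (1 & 1)) | (a ^ 0));  E = ((((b ^ 0) | (1 & 1)) | (a ^ 0)) ^ (b ^ ((b ^ 0) & b)))
2. [and_idem →] (1 & 1)  →  1;  E = ((((b ^ 0) | 1) | (a ^ 0)) ^ (b ^ ((b ^ 0) & b)))
3. [xor_false →] (b ^ 0)  →  b;  E = (((b | 1) | (a ^ 0)) ^ (b ^ ((b ^ 0) & b)))
4. [xor_false →] (b ^ 0)  →  b;  E = (((b | 1) | (a ^ 0)) ^ (b ^ (b & b)))
5. [and_idem →] (b & b)  →  b;  E = (((b | 1) | (a ^ 0)) ^ (b ^ b))
6. [or_true →] (b | 1)  →  1;  E = ((1 | (a ^ 0)) ^ (b ^ b))
7. [xor_false →] (a ^ 0)  →  a;  cost 7 ≤ 7, done

((1 | a) ^ (b ^ b))   [cost 7]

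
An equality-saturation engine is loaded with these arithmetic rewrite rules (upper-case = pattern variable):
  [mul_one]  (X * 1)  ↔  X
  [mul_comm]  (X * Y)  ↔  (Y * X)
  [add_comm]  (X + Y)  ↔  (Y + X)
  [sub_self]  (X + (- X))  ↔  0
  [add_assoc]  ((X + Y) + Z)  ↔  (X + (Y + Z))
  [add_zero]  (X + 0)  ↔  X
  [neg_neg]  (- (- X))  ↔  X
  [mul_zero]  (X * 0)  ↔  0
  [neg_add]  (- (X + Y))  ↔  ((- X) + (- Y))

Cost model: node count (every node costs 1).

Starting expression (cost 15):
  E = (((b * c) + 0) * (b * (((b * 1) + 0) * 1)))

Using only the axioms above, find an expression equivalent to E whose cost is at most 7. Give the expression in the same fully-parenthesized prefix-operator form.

1. [add_zero →] ((b * 1) + 0)  →  (b * 1);  E = (((b * c) + 0) * (b * ((b * 1) * 1)))
2. [mul_one →] (b * 1)  →  b;  E = (((b * c) + 0) * (b * (b * 1)))
3. [mul_one →] (b * 1)  →  b;  E = (((b * c) + 0) * (b * b))
4. [add_zero →] ((b * c) + 0)  →  (b * c);  cost 7 ≤ 7, done

((b * c) * (b * b))   [cost 7]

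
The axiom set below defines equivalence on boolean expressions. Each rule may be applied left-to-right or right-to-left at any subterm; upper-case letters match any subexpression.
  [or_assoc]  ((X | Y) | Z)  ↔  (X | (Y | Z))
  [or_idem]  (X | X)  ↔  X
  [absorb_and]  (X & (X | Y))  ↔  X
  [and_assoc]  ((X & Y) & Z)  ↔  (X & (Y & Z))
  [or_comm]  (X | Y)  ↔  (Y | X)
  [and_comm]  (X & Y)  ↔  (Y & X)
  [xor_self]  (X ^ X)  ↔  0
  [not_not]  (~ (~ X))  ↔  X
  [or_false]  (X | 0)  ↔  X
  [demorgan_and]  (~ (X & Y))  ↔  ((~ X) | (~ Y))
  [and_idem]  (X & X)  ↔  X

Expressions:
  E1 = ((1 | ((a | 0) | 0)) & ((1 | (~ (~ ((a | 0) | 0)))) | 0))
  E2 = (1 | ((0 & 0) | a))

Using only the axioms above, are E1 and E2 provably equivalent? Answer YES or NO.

(1) (~ (~ ((a | 0) | 0)))  =[not_not →]=  ((a | 0) | 0)    ⊢ ((1 | ((a | 0) | 0)) & ((1 | ((a | 0) | 0)) | 0))
(2) ((1 | ((a | 0) | 0)) & ((1 | ((a | 0) | 0)) | 0))  =[absorb_and →]=  (1 | ((a | 0) | 0))
(3) ((a | 0) | 0)  =[or_false →]=  (a | 0)    ⊢ (1 | (a | 0))
(4) 0  =[and_idem ←]=  (0 & 0)    ⊢ (1 | (a | (0 & 0)))
(5) (a | (0 & 0))  =[or_comm →]=  ((0 & 0) | a)    ⊢ E2

YES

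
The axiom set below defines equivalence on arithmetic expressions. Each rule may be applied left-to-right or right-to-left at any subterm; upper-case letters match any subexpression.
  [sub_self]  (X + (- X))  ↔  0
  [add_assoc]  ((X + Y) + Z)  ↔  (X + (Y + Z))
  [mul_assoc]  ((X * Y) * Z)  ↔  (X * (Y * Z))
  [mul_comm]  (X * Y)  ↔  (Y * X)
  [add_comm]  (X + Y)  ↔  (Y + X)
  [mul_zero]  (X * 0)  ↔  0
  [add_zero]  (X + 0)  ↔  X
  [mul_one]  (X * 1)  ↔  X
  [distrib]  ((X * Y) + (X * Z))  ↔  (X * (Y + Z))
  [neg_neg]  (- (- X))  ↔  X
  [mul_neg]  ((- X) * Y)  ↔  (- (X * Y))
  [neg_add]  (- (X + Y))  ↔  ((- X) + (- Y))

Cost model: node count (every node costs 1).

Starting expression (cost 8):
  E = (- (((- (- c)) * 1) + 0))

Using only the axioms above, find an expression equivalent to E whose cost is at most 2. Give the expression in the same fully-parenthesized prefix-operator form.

step 1: neg_neg (→) rewrites (- (- c)) into c, now (- ((c * 1) + 0))
step 2: mul_one (→) rewrites (c * 1) into c, now (- (c + 0))
step 3: add_zero (→) rewrites (c + 0) into c, reaching cost 2 (bound 2)

(- c)   [cost 2]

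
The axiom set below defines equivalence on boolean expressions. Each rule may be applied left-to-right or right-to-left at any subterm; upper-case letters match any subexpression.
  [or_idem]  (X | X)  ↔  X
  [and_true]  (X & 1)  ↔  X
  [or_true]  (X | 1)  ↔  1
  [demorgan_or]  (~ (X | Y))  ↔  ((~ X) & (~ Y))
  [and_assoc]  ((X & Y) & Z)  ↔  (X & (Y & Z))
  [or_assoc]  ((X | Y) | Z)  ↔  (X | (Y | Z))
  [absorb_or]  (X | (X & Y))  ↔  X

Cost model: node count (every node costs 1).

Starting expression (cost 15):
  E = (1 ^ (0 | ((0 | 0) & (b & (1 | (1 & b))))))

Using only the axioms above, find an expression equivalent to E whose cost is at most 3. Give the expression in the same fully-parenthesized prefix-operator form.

(1 ^ 0)   [cost 3]

1. [absorb_or →] (1 | (1 & b))  →  1;  E = (1 ^ (0 | ((0 | 0) & (b & 1))))
2. [and_true →] (b & 1)  →  b;  E = (1 ^ (0 | ((0 | 0) & b)))
3. [or_idem →] (0 | 0)  →  0;  E = (1 ^ (0 | (0 & b)))
4. [absorb_or →] (0 | (0 & b))  →  0;  cost 3 ≤ 3, done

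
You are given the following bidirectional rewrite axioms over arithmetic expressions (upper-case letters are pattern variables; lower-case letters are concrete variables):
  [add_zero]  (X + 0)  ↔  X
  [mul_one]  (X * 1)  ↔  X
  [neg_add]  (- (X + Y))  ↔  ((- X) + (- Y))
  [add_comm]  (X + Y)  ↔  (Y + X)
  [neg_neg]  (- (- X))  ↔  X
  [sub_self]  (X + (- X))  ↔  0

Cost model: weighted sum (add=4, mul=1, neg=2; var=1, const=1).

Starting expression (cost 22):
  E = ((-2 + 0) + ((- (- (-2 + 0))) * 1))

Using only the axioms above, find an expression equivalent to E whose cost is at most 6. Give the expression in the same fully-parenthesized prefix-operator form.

(-2 + -2)   [cost 6]

step 1: add_zero (→) rewrites (-2 + 0) into -2, now ((-2 + 0) + ((- (- -2)) * 1))
step 2: add_zero (→) rewrites (-2 + 0) into -2, now (-2 + ((- (- -2)) * 1))
step 3: neg_neg (→) rewrites (- (- -2)) into -2, now (-2 + (-2 * 1))
step 4: mul_one (→) rewrites (-2 * 1) into -2, reaching cost 6 (bound 6)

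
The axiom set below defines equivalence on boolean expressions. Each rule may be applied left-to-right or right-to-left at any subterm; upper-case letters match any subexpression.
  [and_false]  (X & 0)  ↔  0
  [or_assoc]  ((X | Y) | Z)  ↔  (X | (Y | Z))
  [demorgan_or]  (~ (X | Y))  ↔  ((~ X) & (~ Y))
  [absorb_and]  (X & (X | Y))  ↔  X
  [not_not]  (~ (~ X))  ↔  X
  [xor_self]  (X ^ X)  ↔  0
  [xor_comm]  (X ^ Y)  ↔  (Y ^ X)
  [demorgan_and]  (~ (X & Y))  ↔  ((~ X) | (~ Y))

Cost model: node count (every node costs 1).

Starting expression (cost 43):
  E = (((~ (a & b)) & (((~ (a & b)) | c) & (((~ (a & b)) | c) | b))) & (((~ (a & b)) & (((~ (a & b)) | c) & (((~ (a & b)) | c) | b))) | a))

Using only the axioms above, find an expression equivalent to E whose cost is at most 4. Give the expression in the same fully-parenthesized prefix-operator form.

(~ (a & b))   [cost 4]

(1) (((~ (a & b)) & (((~ (a & b)) | c) & (((~ (a & b)) | c) | b))) & (((~ (a & b)) & (((~ (a & b)) | c) & (((~ (a & b)) | c) | b))) | a))  =[absorb_and →]=  ((~ (a & b)) & (((~ (a & b)) | c) & (((~ (a & b)) | c) | b)))
(2) (((~ (a & b)) | c) & (((~ (a & b)) | c) | b))  =[absorb_and →]=  ((~ (a & b)) | c)    ⊢ ((~ (a & b)) & ((~ (a & b)) | c))
(3) ((~ (a & b)) & ((~ (a & b)) | c))  =[absorb_and →]=  (~ (a & b))    ⊢ cost 4, within 4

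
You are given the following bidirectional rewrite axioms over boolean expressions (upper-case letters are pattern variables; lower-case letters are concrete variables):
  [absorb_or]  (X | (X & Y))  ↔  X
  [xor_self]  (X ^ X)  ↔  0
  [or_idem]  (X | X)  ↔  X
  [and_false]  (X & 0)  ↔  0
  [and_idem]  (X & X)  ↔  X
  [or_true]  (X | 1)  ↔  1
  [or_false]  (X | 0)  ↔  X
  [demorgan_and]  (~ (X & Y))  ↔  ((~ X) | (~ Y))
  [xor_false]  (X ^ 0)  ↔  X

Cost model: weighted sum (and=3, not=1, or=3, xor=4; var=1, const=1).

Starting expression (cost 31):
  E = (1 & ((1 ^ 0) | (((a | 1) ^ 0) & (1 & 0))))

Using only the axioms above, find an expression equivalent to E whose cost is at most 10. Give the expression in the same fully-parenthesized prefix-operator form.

(1 & (1 ^ 0))   [cost 10]

1. [or_true →] (a | 1)  →  1;  E = (1 & ((1 ^ 0) | ((1 ^ 0) & (1 & 0))))
2. [and_false →] (1 & 0)  →  0;  E = (1 & ((1 ^ 0) | ((1 ^ 0) & 0)))
3. [absorb_or →] ((1 ^ 0) | ((1 ^ 0) & 0))  →  (1 ^ 0);  cost 10 ≤ 10, done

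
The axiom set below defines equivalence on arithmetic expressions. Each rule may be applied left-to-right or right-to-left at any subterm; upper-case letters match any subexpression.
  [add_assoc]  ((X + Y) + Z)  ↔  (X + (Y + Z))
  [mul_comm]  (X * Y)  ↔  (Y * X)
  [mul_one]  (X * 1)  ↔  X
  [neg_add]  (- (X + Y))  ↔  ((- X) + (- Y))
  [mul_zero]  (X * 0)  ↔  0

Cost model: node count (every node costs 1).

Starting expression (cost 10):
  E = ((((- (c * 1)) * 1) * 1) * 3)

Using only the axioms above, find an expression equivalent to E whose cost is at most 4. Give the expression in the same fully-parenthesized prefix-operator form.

(1) (c * 1)  =[mul_one →]=  c    ⊢ ((((- c) * 1) * 1) * 3)
(2) ((- c) * 1)  =[mul_one →]=  (- c)    ⊢ (((- c) * 1) * 3)
(3) ((- c) * 1)  =[mul_one →]=  (- c)    ⊢ cost 4, within 4

((- c) * 3)   [cost 4]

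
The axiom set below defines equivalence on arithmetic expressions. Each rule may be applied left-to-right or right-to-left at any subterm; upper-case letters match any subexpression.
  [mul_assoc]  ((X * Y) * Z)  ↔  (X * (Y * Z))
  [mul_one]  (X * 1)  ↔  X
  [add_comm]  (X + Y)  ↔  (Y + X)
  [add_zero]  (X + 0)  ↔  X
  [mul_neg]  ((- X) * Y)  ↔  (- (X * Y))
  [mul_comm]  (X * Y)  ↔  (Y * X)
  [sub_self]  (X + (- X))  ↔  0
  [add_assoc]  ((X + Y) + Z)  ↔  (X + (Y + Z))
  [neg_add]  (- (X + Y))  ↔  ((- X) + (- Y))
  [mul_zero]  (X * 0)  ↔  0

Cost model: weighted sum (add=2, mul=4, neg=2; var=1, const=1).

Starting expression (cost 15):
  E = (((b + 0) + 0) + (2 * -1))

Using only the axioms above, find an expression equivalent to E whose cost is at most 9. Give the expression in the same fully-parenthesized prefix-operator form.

(b + (-1 * 2))   [cost 9]

1. [add_zero →] ((b + 0) + 0)  →  (b + 0);  E = ((b + 0) + (2 * -1))
2. [mul_comm →] (2 * -1)  →  (-1 * 2);  E = ((b + 0) + (-1 * 2))
3. [add_zero →] (b + 0)  →  b;  cost 9 ≤ 9, done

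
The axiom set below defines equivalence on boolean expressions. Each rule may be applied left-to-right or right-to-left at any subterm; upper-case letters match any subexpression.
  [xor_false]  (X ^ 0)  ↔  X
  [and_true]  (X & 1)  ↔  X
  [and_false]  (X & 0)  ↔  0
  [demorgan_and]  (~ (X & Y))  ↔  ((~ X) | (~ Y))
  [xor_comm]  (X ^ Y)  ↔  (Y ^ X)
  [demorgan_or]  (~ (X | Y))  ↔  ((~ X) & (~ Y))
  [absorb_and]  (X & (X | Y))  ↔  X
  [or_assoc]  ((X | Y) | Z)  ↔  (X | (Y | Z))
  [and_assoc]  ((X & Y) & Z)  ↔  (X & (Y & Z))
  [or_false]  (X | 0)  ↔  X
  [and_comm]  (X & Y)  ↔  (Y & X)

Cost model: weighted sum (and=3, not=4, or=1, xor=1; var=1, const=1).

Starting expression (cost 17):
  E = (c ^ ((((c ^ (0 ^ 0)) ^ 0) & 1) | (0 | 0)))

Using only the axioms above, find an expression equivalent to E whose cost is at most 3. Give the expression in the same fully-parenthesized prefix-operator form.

(1) (0 ^ 0)  =[xor_false →]=  0    ⊢ (c ^ ((((c ^ 0) ^ 0) & 1) | (0 | 0)))
(2) (0 | 0)  =[or_false →]=  0    ⊢ (c ^ ((((c ^ 0) ^ 0) & 1) | 0))
(3) (c ^ 0)  =[xor_false →]=  c    ⊢ (c ^ (((c ^ 0) & 1) | 0))
(4) ((c ^ 0) & 1)  =[and_true →]=  (c ^ 0)    ⊢ (c ^ ((c ^ 0) | 0))
(5) (c ^ 0)  =[xor_false →]=  c    ⊢ (c ^ (c | 0))
(6) (c | 0)  =[or_false →]=  c    ⊢ cost 3, within 3

(c ^ c)   [cost 3]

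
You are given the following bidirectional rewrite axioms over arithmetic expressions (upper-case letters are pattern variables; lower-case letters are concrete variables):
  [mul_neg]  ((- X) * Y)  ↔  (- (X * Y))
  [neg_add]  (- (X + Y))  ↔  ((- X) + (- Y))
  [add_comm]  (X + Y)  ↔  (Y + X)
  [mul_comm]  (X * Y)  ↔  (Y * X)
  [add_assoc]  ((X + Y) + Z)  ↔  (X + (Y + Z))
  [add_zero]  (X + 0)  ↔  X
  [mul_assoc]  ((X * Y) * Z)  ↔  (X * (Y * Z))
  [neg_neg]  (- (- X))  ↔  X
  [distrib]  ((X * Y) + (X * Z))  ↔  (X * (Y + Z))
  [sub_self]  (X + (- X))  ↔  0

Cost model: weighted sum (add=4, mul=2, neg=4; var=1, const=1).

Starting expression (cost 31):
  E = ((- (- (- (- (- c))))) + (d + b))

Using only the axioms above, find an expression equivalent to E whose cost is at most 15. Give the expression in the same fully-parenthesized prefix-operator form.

1. [add_comm →] (d + b)  →  (b + d);  E = ((- (- (- (- (- c))))) + (b + d))
2. [neg_neg →] (- (- (- (- c))))  →  (- (- c));  E = ((- (- (- c))) + (b + d))
3. [neg_neg →] (- (- c))  →  c;  cost 15 ≤ 15, done

((- c) + (b + d))   [cost 15]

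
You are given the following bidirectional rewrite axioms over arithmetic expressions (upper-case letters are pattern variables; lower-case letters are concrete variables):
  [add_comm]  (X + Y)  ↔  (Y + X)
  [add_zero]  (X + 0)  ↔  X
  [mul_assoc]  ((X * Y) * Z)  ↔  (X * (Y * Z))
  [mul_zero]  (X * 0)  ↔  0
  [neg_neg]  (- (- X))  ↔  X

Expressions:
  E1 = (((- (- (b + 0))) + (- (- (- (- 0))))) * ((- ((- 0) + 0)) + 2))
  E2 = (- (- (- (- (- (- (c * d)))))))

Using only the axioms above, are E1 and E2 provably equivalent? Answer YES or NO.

All listed rules preserve value, hence provable equivalence implies equal values everywhere; look for a separating assignment.
b=0, c=1, d=1 gives E1 ↦ 0, E2 ↦ 1; values differ ⇒ not provably equivalent.

NO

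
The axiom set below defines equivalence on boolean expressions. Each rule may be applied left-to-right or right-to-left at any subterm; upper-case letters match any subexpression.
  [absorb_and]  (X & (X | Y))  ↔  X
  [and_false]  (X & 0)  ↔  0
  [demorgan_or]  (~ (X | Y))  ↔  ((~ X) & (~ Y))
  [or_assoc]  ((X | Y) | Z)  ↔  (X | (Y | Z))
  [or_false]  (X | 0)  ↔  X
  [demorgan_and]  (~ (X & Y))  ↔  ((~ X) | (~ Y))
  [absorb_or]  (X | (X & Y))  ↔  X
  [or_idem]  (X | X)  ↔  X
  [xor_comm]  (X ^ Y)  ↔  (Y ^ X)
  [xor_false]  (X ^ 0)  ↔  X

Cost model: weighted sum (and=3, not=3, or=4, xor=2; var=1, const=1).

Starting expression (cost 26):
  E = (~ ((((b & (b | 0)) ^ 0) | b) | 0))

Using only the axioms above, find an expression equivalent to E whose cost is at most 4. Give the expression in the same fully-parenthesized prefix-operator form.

(~ b)   [cost 4]

(1) (b & (b | 0))  =[absorb_and →]=  b    ⊢ (~ (((b ^ 0) | b) | 0))
(2) (b ^ 0)  =[xor_false →]=  b    ⊢ (~ ((b | b) | 0))
(3) (b | b)  =[or_idem →]=  b    ⊢ (~ (b | 0))
(4) (b | 0)  =[or_false →]=  b    ⊢ cost 4, within 4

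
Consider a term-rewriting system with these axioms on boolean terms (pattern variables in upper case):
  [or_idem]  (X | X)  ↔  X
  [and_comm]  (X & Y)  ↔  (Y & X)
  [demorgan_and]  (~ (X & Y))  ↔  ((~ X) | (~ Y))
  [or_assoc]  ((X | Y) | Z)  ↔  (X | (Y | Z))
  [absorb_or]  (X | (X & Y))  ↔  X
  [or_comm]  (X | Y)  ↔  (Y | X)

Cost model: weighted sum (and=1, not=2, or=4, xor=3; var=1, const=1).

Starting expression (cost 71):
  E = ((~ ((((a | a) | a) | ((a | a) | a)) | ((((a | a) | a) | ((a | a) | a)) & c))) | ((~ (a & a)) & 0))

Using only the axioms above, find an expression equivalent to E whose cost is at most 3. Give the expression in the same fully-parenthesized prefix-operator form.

(~ a)   [cost 3]

(1) ((((a | a) | a) | ((a | a) | a)) | ((((a | a) | a) | ((a | a) | a)) & c))  =[absorb_or →]=  (((a | a) | a) | ((a | a) | a))    ⊢ ((~ (((a | a) | a) | ((a | a) | a))) | ((~ (a & a)) & 0))
(2) ((a | a) | a)  =[or_comm →]=  (a | (a | a))    ⊢ ((~ (((a | a) | a) | (a | (a | a)))) | ((~ (a & a)) & 0))
(3) (~ (a & a))  =[demorgan_and →]=  ((~ a) | (~ a))    ⊢ ((~ (((a | a) | a) | (a | (a | a)))) | (((~ a) | (~ a)) & 0))
(4) (a | a)  =[or_idem →]=  a    ⊢ ((~ ((a | a) | (a | (a | a)))) | (((~ a) | (~ a)) & 0))
(5) (a | a)  =[or_idem →]=  a    ⊢ ((~ ((a | a) | (a | a))) | (((~ a) | (~ a)) & 0))
(6) ((~ a) | (~ a))  =[or_idem →]=  (~ a)    ⊢ ((~ ((a | a) | (a | a))) | ((~ a) & 0))
(7) ((a | a) | (a | a))  =[or_idem →]=  (a | a)    ⊢ ((~ (a | a)) | ((~ a) & 0))
(8) (a | a)  =[or_idem →]=  a    ⊢ ((~ a) | ((~ a) & 0))
(9) ((~ a) | ((~ a) & 0))  =[absorb_or →]=  (~ a)    ⊢ cost 3, within 3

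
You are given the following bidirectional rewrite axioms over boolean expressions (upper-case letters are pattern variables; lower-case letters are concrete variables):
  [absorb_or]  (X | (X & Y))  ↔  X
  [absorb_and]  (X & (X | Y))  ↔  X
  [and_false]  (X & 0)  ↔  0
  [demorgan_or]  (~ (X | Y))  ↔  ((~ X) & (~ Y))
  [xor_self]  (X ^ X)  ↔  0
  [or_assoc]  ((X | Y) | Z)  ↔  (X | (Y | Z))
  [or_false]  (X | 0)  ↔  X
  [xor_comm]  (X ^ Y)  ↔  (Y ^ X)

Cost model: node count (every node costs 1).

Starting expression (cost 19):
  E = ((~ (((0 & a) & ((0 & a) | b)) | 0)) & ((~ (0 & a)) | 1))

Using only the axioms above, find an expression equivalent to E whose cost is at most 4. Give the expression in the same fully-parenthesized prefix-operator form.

(~ (0 & a))   [cost 4]

(1) ((0 & a) & ((0 & a) | b))  =[absorb_and →]=  (0 & a)    ⊢ ((~ ((0 & a) | 0)) & ((~ (0 & a)) | 1))
(2) ((0 & a) | 0)  =[or_false →]=  (0 & a)    ⊢ ((~ (0 & a)) & ((~ (0 & a)) | 1))
(3) ((~ (0 & a)) & ((~ (0 & a)) | 1))  =[absorb_and →]=  (~ (0 & a))    ⊢ cost 4, within 4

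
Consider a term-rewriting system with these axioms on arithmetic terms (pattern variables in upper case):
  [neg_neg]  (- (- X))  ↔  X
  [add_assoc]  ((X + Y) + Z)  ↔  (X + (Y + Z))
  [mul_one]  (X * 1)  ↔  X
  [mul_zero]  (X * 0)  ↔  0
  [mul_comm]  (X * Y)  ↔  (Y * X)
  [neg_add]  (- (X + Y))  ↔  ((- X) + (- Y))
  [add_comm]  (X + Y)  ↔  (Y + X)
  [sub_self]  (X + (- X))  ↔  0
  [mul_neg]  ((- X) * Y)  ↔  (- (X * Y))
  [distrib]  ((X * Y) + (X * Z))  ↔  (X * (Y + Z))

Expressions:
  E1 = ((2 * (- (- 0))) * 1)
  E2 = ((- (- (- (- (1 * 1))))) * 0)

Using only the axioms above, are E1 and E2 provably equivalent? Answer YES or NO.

step 1: mul_comm (→) rewrites ((2 * (- (- 0))) * 1) into (1 * (2 * (- (- 0))))
step 2: neg_neg (→) rewrites (- (- 0)) into 0, now (1 * (2 * 0))
step 3: mul_zero (→) rewrites (2 * 0) into 0, now (1 * 0)
step 4: neg_neg (←) rewrites 1 into (- (- 1)), now ((- (- 1)) * 0)
step 5: neg_neg (←) rewrites 1 into (- (- 1)), now ((- (- (- (- 1)))) * 0)
step 6: mul_one (←) rewrites 1 into (1 * 1), which is E2

YES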